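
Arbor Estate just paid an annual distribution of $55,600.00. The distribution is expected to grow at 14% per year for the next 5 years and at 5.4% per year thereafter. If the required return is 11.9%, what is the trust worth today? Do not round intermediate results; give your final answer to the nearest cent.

$1283457.70

D_1 = 63384.00000
D_2 = 72257.76000
D_3 = 82373.84640
D_4 = 93906.18490
D_5 = 107053.05078
Terminal value at year 5: TV = D_5×(1+g_2)/(r−g_2) = 112833.91552/0.065 = 1735906.39267
P_0 = D_1/(1+r)^1 + D_2/(1+r)^2 + D_3/(1+r)^3 + D_4/(1+r)^4 + D_5/(1+r)^5 + TV/(1+r)^5
    = 56643.43164 + 57706.44510 + 58789.40787 + 59892.69435 + 61016.68593 + 989409.03035 = 1283457.69523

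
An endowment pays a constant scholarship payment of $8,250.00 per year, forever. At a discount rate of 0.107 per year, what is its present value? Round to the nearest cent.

$77102.80

Level perpetuity: PV = C / r = $8,250.00 / 0.107 = $77,102.80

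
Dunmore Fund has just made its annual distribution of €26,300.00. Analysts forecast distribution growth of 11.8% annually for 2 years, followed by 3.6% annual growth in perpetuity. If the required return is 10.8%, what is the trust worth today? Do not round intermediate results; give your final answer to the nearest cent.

D_1 = 29403.40000
D_2 = 32873.00120
Terminal value at year 2: TV = D_2×(1+g_2)/(r−g_2) = 34056.42924/0.072 = 473005.96171
P_0 = D_1/(1+r)^1 + D_2/(1+r)^2 + TV/(1+r)^2
    = 26537.36462 + 26776.87152 + 385289.42912 = 438603.66526

€438603.67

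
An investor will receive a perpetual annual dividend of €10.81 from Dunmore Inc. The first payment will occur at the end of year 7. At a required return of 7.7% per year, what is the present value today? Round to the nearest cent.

Value at end of year 6: C / r = €10.81 / 0.077 = €140.3896
Discount to today: PV = €140.3896 / (1 + 0.077)^6 = €140.3896 / 1.560609 = €89.96

€89.96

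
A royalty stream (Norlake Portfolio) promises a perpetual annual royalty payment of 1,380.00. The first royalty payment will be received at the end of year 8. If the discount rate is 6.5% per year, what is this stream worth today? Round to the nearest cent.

13662.13

Value at end of year 7: C / r = 1,380.00 / 0.065 = 21,230.7692
Discount to today: PV = 21,230.7692 / (1 + 0.065)^7 = 21,230.7692 / 1.553987 = 13,662.13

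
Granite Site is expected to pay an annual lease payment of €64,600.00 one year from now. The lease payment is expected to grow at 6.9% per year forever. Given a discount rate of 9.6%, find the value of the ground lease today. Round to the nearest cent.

Growing perpetuity: P = D₁ / (r − g) = €64,600.0000 / (0.096 − 0.069) = €2,392,592.59

€2392592.59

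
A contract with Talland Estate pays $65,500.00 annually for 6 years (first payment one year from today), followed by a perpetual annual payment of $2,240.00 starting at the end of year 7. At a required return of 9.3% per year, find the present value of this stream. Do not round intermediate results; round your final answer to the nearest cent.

$305344.83

PV of 6-year annuity: $65,500.00 × [1 − (1+0.093)^−6] / 0.093 = 291218.02074
Perpetuity value at year 6: $2,240.00 / 0.093 = 24086.02151
PV of perpetuity: 24086.02151 / (1+0.093)^6 = 14126.80980
Total PV = 291218.02074 + 14126.80980 = 305344.83054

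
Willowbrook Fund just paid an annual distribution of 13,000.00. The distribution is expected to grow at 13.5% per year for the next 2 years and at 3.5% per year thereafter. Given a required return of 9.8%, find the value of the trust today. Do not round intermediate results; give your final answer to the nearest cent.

255536.62

D_1 = 14755.00000
D_2 = 16746.92500
Terminal value at year 2: TV = D_2×(1+g_2)/(r−g_2) = 17333.06737/0.063 = 275128.05357
P_0 = D_1/(1+r)^1 + D_2/(1+r)^2 + TV/(1+r)^2
    = 13438.06922 + 13890.90033 + 228207.64826 = 255536.61780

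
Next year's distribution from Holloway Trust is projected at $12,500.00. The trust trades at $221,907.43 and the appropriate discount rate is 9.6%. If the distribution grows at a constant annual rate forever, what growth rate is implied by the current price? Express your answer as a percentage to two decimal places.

P = D₁/(r−g) ⇒ g = r − D₁/P = 0.096 − $12,500.00/$221,907.43 = 0.039670

3.97%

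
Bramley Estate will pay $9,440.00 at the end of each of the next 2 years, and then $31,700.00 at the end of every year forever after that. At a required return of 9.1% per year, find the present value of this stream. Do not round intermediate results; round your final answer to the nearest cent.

PV of 2-year annuity: $9,440.00 × [1 − (1+0.091)^−2] / 0.091 = 16583.51263
Perpetuity value at year 2: $31,700.00 / 0.091 = 348351.64835
PV of perpetuity: 348351.64835 / (1+0.091)^2 = 292663.36970
Total PV = 16583.51263 + 292663.36970 = 309246.88233

$309246.88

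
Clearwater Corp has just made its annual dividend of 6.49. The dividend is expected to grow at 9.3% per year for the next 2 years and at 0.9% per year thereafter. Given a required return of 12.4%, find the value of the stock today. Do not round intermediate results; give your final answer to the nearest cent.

D_1 = 7.09357
D_2 = 7.75327
Terminal value at year 2: TV = D_2×(1+g_2)/(r−g_2) = 7.82305/0.115 = 68.02653
P_0 = D_1/(1+r)^1 + D_2/(1+r)^2 + TV/(1+r)^2
    = 6.31101 + 6.13695 + 53.84504 = 66.29300

66.29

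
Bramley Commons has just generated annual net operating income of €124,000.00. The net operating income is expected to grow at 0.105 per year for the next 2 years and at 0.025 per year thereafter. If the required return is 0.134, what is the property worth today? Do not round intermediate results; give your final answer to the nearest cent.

€1345746.00

D_1 = 137020.00000
D_2 = 151407.10000
Terminal value at year 2: TV = D_2×(1+g_2)/(r−g_2) = 155192.27750/0.109 = 1423782.36239
P_0 = D_1/(1+r)^1 + D_2/(1+r)^2 + TV/(1+r)^2
    = 120828.92416 + 117738.94286 + 1107178.13237 = 1345745.99939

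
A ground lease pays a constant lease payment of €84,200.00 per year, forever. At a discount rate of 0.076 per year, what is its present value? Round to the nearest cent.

Level perpetuity: PV = C / r = €84,200.00 / 0.076 = €1,107,894.74

€1107894.74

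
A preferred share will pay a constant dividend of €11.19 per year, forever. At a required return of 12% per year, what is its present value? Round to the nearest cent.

Level perpetuity: PV = C / r = €11.19 / 0.12 = €93.25

€93.25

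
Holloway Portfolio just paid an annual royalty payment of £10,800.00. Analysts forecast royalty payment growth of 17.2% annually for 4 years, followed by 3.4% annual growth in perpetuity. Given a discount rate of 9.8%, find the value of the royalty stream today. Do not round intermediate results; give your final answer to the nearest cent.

D_1 = 12657.60000
D_2 = 14834.70720
D_3 = 17386.27684
D_4 = 20376.71645
Terminal value at year 4: TV = D_4×(1+g_2)/(r−g_2) = 21069.52481/0.064 = 329211.32522
P_0 = D_1/(1+r)^1 + D_2/(1+r)^2 + D_3/(1+r)^3 + D_4/(1+r)^4 + TV/(1+r)^4
    = 11527.86885 + 12304.79262 + 13134.07737 + 14019.25198 + 226498.53980 = 277484.53062

£277484.53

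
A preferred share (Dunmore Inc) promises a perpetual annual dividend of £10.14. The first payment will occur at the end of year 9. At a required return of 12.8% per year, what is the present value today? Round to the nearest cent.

Value at end of year 8: C / r = £10.14 / 0.128 = £79.2188
Discount to today: PV = £79.2188 / (1 + 0.128)^8 = £79.2188 / 2.621035 = £30.22

£30.22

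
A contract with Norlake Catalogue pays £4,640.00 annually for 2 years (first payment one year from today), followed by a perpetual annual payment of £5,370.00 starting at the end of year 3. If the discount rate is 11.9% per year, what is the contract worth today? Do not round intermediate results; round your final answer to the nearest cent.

PV of 2-year annuity: £4,640.00 × [1 − (1+0.119)^−2] / 0.119 = 7852.15320
Perpetuity value at year 2: £5,370.00 / 0.119 = 45126.05042
PV of perpetuity: 45126.05042 / (1+0.119)^2 = 36038.53691
Total PV = 7852.15320 + 36038.53691 = 43890.69011

£43890.69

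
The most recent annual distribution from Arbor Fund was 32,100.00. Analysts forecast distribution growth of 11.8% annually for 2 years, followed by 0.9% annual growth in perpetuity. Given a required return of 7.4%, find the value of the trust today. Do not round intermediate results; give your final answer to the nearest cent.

608154.53

D_1 = 35887.80000
D_2 = 40122.56040
Terminal value at year 2: TV = D_2×(1+g_2)/(r−g_2) = 40483.66344/0.065 = 622825.59144
P_0 = D_1/(1+r)^1 + D_2/(1+r)^2 + TV/(1+r)^2
    = 33415.08380 + 34784.04440 + 539955.39694 = 608154.52514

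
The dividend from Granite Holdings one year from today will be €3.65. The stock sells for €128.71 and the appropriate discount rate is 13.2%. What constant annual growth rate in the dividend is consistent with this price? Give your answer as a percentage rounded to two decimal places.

10.36%

P = D₁/(r−g) ⇒ g = r − D₁/P = 0.132 − €3.65/€128.71 = 0.103642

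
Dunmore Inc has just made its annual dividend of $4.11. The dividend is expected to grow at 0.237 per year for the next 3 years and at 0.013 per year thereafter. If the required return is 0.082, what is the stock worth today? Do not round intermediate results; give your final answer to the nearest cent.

$106.38

D_1 = 5.08407
D_2 = 6.28899
D_3 = 7.77949
Terminal value at year 3: TV = D_3×(1+g_2)/(r−g_2) = 7.88062/0.069 = 114.21188
P_0 = D_1/(1+r)^1 + D_2/(1+r)^2 + D_3/(1+r)^3 + TV/(1+r)^3
    = 4.69877 + 5.37188 + 6.14142 + 90.16324 = 106.37532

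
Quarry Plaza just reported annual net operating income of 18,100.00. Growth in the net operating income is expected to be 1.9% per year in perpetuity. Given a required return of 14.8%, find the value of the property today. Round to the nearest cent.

142975.97

D₁ = D₀ × (1 + g) = 18,100.00 × 1.019 = 18,443.9000
Growing perpetuity: P = D₁ / (r − g) = 18,443.9000 / (0.148 − 0.019) = 142,975.97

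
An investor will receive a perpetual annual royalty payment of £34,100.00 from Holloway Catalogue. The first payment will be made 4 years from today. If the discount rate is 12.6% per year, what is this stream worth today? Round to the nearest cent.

Value at end of year 3: C / r = £34,100.00 / 0.126 = £270,634.9206
Discount to today: PV = £270,634.9206 / (1 + 0.126)^3 = £270,634.9206 / 1.427628 = £189,569.59

£189569.59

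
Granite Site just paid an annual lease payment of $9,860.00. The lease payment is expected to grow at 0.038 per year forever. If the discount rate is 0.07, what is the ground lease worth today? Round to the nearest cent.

D₁ = D₀ × (1 + g) = $9,860.00 × 1.038 = $10,234.6800
Growing perpetuity: P = D₁ / (r − g) = $10,234.6800 / (0.07 − 0.038) = $319,833.75

$319833.75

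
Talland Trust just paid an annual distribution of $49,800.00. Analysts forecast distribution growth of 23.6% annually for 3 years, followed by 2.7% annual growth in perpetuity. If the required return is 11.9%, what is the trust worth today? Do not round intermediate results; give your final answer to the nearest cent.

$932040.83

D_1 = 61552.80000
D_2 = 76079.26080
D_3 = 94033.96635
Terminal value at year 3: TV = D_3×(1+g_2)/(r−g_2) = 96572.88344/0.092 = 1049705.25478
P_0 = D_1/(1+r)^1 + D_2/(1+r)^2 + D_3/(1+r)^3 + TV/(1+r)^3
    = 55006.97051 + 60758.36957 + 67111.12135 + 749164.36549 = 932040.82692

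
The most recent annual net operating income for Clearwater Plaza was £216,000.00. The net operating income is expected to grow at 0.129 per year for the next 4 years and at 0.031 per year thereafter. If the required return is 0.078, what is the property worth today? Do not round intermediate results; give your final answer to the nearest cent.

£6671669.86

D_1 = 243864.00000
D_2 = 275322.45600
D_3 = 310839.05282
D_4 = 350937.29064
Terminal value at year 4: TV = D_4×(1+g_2)/(r−g_2) = 361816.34665/0.047 = 7698220.14145
P_0 = D_1/(1+r)^1 + D_2/(1+r)^2 + D_3/(1+r)^3 + D_4/(1+r)^4 + TV/(1+r)^4
    = 226218.92393 + 236921.30345 + 248130.01076 + 259869.00013 + 5700530.61998 = 6671669.85825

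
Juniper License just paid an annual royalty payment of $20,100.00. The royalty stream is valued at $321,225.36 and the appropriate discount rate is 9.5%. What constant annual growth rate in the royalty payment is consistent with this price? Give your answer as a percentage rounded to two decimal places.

P = D₀(1+g)/(r−g) ⇒ P(r−g) = D₀(1+g) ⇒ g(P+D₀) = P·r − D₀
g = (P·r − D₀)/(P + D₀) = ($321,225.36×0.095 − $20,100.00) / ($321,225.36 + $20,100.00) = 0.030518

3.05%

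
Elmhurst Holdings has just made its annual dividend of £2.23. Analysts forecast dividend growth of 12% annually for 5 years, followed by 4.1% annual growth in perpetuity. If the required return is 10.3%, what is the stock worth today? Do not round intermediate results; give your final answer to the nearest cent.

£52.09

D_1 = 2.49760
D_2 = 2.79731
D_3 = 3.13299
D_4 = 3.50895
D_5 = 3.93002
Terminal value at year 5: TV = D_5×(1+g_2)/(r−g_2) = 4.09115/0.062 = 65.98634
P_0 = D_1/(1+r)^1 + D_2/(1+r)^2 + D_3/(1+r)^3 + D_4/(1+r)^4 + D_5/(1+r)^5 + TV/(1+r)^5
    = 2.26437 + 2.29927 + 2.33471 + 2.37069 + 2.40723 + 40.41815 = 52.09442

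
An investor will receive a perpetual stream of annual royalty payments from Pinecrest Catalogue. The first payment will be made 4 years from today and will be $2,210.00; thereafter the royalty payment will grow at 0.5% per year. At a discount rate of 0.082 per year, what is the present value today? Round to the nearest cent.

Value at end of year 3: C₁ / (r − g) = $2,210.00 / (0.082 − 0.005) = $28,701.2987
Discount to today: PV = $28,701.2987 / (1 + 0.082)^3 = $28,701.2987 / 1.266723 = $22,657.91

$22657.91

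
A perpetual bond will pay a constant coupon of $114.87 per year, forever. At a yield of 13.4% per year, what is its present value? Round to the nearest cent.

$857.24

Level perpetuity: PV = C / r = $114.87 / 0.134 = $857.24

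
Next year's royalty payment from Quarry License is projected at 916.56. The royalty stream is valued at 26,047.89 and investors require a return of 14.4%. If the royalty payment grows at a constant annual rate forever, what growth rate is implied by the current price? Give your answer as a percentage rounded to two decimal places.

P = D₁/(r−g) ⇒ g = r − D₁/P = 0.144 − 916.56/26,047.89 = 0.108813

10.88%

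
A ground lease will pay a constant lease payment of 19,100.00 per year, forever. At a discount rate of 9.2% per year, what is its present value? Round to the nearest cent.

Level perpetuity: PV = C / r = 19,100.00 / 0.092 = 207,608.70

207608.70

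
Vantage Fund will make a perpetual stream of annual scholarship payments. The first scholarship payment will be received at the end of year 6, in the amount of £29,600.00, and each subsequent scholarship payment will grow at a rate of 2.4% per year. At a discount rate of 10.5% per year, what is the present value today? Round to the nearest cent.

£221817.24

Value at end of year 5: C₁ / (r − g) = £29,600.00 / (0.105 − 0.024) = £365,432.0988
Discount to today: PV = £365,432.0988 / (1 + 0.105)^5 = £365,432.0988 / 1.647447 = £221,817.24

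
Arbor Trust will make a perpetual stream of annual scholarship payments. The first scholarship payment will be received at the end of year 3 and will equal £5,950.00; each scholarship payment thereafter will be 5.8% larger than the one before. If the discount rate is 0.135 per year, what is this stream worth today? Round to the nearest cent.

£59983.87

Value at end of year 2: C₁ / (r − g) = £5,950.00 / (0.135 − 0.058) = £77,272.7273
Discount to today: PV = £77,272.7273 / (1 + 0.135)^2 = £77,272.7273 / 1.288225 = £59,983.87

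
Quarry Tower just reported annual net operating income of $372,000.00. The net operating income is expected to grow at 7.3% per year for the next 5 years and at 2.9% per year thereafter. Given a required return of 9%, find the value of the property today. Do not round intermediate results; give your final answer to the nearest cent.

D_1 = 399156.00000
D_2 = 428294.38800
D_3 = 459559.87832
D_4 = 493107.74944
D_5 = 529104.61515
Terminal value at year 5: TV = D_5×(1+g_2)/(r−g_2) = 544448.64899/0.061 = 8925387.68837
P_0 = D_1/(1+r)^1 + D_2/(1+r)^2 + D_3/(1+r)^3 + D_4/(1+r)^4 + D_5/(1+r)^5 + TV/(1+r)^5
    = 366198.16514 + 360486.81761 + 354864.54614 + 349329.96148 + 343881.69602 + 5800889.59355 = 7575650.77993

$7575650.78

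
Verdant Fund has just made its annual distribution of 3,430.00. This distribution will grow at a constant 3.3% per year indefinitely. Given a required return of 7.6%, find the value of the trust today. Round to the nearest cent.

D₁ = D₀ × (1 + g) = 3,430.00 × 1.033 = 3,543.1900
Growing perpetuity: P = D₁ / (r − g) = 3,543.1900 / (0.076 − 0.033) = 82,399.77

82399.77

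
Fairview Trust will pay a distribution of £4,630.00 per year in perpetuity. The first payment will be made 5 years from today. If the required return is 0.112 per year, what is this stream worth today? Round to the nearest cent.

Value at end of year 4: C / r = £4,630.00 / 0.112 = £41,339.2857
Discount to today: PV = £41,339.2857 / (1 + 0.112)^4 = £41,339.2857 / 1.529041 = £27,036.09

£27036.09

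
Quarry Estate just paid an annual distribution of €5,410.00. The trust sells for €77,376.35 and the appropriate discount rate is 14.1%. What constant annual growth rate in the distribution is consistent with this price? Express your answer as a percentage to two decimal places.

6.64%

P = D₀(1+g)/(r−g) ⇒ P(r−g) = D₀(1+g) ⇒ g(P+D₀) = P·r − D₀
g = (P·r − D₀)/(P + D₀) = (€77,376.35×0.141 − €5,410.00) / (€77,376.35 + €5,410.00) = 0.066437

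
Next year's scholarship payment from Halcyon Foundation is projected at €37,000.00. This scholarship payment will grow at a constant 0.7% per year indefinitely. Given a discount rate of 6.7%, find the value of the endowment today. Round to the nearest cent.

Growing perpetuity: P = D₁ / (r − g) = €37,000.0000 / (0.067 − 0.007) = €616,666.67

€616666.67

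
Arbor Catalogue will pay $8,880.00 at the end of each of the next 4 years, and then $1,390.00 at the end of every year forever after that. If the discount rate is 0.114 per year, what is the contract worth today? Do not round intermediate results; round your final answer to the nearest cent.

$35233.23

PV of 4-year annuity: $8,880.00 × [1 − (1+0.114)^−4] / 0.114 = 27316.07313
Perpetuity value at year 4: $1,390.00 / 0.114 = 12192.98246
PV of perpetuity: 12192.98246 / (1+0.114)^4 = 7917.15569
Total PV = 27316.07313 + 7917.15569 = 35233.22882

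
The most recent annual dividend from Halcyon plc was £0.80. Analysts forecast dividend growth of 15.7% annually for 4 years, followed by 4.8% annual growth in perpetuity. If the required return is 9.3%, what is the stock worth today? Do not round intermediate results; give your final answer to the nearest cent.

D_1 = 0.92560
D_2 = 1.07092
D_3 = 1.23905
D_4 = 1.43358
Terminal value at year 4: TV = D_4×(1+g_2)/(r−g_2) = 1.50240/0.045 = 33.38660
P_0 = D_1/(1+r)^1 + D_2/(1+r)^2 + D_3/(1+r)^3 + D_4/(1+r)^4 + TV/(1+r)^4
    = 0.84684 + 0.89643 + 0.94892 + 1.00448 + 23.39330 = 27.08998

£27.09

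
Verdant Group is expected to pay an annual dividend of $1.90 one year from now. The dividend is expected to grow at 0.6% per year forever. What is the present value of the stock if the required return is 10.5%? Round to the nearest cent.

Growing perpetuity: P = D₁ / (r − g) = $1.9000 / (0.105 − 0.006) = $19.19

$19.19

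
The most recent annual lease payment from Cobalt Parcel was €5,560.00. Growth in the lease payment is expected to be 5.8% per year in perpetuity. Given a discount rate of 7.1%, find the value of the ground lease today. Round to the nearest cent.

€452498.46

D₁ = D₀ × (1 + g) = €5,560.00 × 1.058 = €5,882.4800
Growing perpetuity: P = D₁ / (r − g) = €5,882.4800 / (0.071 − 0.058) = €452,498.46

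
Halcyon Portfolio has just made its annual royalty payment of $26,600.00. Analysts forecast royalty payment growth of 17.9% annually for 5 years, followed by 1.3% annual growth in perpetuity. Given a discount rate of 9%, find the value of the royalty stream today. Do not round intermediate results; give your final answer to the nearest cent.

D_1 = 31361.40000
D_2 = 36975.09060
D_3 = 43593.63182
D_4 = 51396.89191
D_5 = 60596.93557
Terminal value at year 5: TV = D_5×(1+g_2)/(r−g_2) = 61384.69573/0.077 = 797203.84062
P_0 = D_1/(1+r)^1 + D_2/(1+r)^2 + D_3/(1+r)^3 + D_4/(1+r)^4 + D_5/(1+r)^5 + TV/(1+r)^5
    = 28771.92661 + 31121.19401 + 33662.28233 + 36410.85400 + 39383.85034 + 518127.79729 = 687477.90457

$687477.90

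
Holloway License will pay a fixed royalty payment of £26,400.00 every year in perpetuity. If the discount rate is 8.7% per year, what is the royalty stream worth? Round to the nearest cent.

Level perpetuity: PV = C / r = £26,400.00 / 0.087 = £303,448.28

£303448.28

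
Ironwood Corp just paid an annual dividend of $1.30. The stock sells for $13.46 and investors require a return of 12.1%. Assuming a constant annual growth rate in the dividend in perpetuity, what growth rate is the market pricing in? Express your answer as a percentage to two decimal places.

P = D₀(1+g)/(r−g) ⇒ P(r−g) = D₀(1+g) ⇒ g(P+D₀) = P·r − D₀
g = (P·r − D₀)/(P + D₀) = ($13.46×0.121 − $1.30) / ($13.46 + $1.30) = 0.022267

2.23%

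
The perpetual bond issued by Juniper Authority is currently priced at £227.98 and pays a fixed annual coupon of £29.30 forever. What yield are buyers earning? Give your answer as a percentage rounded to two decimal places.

12.85%

P = C/r ⇒ r = C/P = £29.30/£227.98 = 0.128520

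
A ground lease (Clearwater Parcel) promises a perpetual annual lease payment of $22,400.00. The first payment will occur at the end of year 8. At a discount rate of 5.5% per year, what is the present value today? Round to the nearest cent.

Value at end of year 7: C / r = $22,400.00 / 0.055 = $407,272.7273
Discount to today: PV = $407,272.7273 / (1 + 0.055)^7 = $407,272.7273 / 1.454679 = $279,974.26

$279974.26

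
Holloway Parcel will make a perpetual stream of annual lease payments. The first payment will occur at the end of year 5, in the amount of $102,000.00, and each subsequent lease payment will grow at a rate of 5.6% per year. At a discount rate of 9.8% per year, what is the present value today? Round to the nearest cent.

Value at end of year 4: C₁ / (r − g) = $102,000.00 / (0.098 − 0.056) = $2,428,571.4286
Discount to today: PV = $2,428,571.4286 / (1 + 0.098)^4 = $2,428,571.4286 / 1.453481 = $1,670,865.61

$1670865.61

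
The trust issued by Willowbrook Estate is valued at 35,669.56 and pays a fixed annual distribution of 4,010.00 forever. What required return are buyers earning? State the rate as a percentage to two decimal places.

P = C/r ⇒ r = C/P = 4,010.00/35,669.56 = 0.112421

11.24%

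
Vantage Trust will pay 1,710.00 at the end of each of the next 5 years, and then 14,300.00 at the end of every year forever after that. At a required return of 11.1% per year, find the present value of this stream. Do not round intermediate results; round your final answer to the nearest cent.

PV of 5-year annuity: 1,710.00 × [1 − (1+0.111)^−5] / 0.111 = 6304.11783
Perpetuity value at year 5: 14,300.00 / 0.111 = 128828.82883
PV of perpetuity: 128828.82883 / (1+0.111)^5 = 76110.18262
Total PV = 6304.11783 + 76110.18262 = 82414.30045

82414.30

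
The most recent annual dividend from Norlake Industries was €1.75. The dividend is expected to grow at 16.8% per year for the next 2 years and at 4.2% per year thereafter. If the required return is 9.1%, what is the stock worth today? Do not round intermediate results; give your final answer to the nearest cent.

€46.53

D_1 = 2.04400
D_2 = 2.38739
Terminal value at year 2: TV = D_2×(1+g_2)/(r−g_2) = 2.48766/0.049 = 50.76862
P_0 = D_1/(1+r)^1 + D_2/(1+r)^2 + TV/(1+r)^2
    = 1.87351 + 2.00574 + 42.65264 = 46.53188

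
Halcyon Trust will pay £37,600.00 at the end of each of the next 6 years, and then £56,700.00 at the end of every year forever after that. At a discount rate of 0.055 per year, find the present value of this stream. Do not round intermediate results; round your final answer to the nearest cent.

£935494.46

PV of 6-year annuity: £37,600.00 × [1 − (1+0.055)^−6] / 0.055 = 187831.93961
Perpetuity value at year 6: £56,700.00 / 0.055 = 1030909.09091
PV of perpetuity: 1030909.09091 / (1+0.055)^6 = 747662.52241
Total PV = 187831.93961 + 747662.52241 = 935494.46201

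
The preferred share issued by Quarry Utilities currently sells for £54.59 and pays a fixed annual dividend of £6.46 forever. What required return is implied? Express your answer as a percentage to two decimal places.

11.83%

P = C/r ⇒ r = C/P = £6.46/£54.59 = 0.118337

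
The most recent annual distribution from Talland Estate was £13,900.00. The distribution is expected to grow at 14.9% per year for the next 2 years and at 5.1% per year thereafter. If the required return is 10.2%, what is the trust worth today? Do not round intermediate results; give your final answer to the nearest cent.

£341007.79

D_1 = 15971.10000
D_2 = 18350.79390
Terminal value at year 2: TV = D_2×(1+g_2)/(r−g_2) = 19286.68439/0.051 = 378170.28214
P_0 = D_1/(1+r)^1 + D_2/(1+r)^2 + TV/(1+r)^2
    = 14492.83122 + 15110.94652 + 311404.01558 = 341007.79332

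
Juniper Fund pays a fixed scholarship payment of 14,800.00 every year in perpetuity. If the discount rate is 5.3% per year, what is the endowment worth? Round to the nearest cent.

279245.28

Level perpetuity: PV = C / r = 14,800.00 / 0.053 = 279,245.28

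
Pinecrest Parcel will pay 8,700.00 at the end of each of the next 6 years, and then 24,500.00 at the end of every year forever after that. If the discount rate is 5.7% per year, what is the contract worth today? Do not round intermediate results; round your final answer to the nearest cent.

351393.10

PV of 6-year annuity: 8,700.00 × [1 − (1+0.057)^−6] / 0.057 = 43186.94498
Perpetuity value at year 6: 24,500.00 / 0.057 = 429824.56140
PV of perpetuity: 429824.56140 / (1+0.057)^6 = 308206.15312
Total PV = 43186.94498 + 308206.15312 = 351393.09810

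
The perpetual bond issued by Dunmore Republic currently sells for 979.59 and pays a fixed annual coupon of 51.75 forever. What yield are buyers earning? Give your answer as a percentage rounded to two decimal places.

5.28%

P = C/r ⇒ r = C/P = 51.75/979.59 = 0.052828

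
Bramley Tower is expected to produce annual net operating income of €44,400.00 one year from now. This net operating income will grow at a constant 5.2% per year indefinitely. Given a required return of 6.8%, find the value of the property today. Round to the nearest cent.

Growing perpetuity: P = D₁ / (r − g) = €44,400.0000 / (0.068 − 0.052) = €2,775,000.00

€2775000.00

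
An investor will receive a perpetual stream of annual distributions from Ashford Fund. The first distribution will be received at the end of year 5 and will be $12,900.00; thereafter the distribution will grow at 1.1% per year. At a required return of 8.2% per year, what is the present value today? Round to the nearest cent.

Value at end of year 4: C₁ / (r − g) = $12,900.00 / (0.082 − 0.011) = $181,690.1408
Discount to today: PV = $181,690.1408 / (1 + 0.082)^4 = $181,690.1408 / 1.370595 = $132,563.00

$132563.00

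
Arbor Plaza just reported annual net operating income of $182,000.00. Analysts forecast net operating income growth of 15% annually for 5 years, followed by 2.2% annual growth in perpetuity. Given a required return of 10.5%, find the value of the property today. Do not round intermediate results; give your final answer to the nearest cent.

D_1 = 209300.00000
D_2 = 240695.00000
D_3 = 276799.25000
D_4 = 318319.13750
D_5 = 366067.00812
Terminal value at year 5: TV = D_5×(1+g_2)/(r−g_2) = 374120.48230/0.083 = 4507475.69041
P_0 = D_1/(1+r)^1 + D_2/(1+r)^2 + D_3/(1+r)^3 + D_4/(1+r)^4 + D_5/(1+r)^5 + TV/(1+r)^5
    = 189411.76471 + 197125.36598 + 205153.09582 + 213507.74678 + 222202.63240 + 2736037.23264 = 3763437.83833

$3763437.84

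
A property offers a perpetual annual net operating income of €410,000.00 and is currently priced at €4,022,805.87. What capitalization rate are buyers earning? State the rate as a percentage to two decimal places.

10.19%

P = C/r ⇒ r = C/P = €410,000.00/€4,022,805.87 = 0.101919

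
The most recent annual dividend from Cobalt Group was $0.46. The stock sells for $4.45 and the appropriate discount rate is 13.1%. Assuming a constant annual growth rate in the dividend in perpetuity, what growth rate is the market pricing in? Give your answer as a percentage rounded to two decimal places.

2.50%

P = D₀(1+g)/(r−g) ⇒ P(r−g) = D₀(1+g) ⇒ g(P+D₀) = P·r − D₀
g = (P·r − D₀)/(P + D₀) = ($4.45×0.131 − $0.46) / ($4.45 + $0.46) = 0.025041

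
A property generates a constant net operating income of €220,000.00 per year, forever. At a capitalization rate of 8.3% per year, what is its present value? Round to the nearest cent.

€2650602.41

Level perpetuity: PV = C / r = €220,000.00 / 0.083 = €2,650,602.41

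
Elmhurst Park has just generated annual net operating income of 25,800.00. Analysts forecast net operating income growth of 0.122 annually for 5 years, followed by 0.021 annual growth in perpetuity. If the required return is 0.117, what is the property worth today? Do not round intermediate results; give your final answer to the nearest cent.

D_1 = 28947.60000
D_2 = 32479.20720
D_3 = 36441.67048
D_4 = 40887.55428
D_5 = 45875.83590
Terminal value at year 5: TV = D_5×(1+g_2)/(r−g_2) = 46839.22845/0.096 = 487908.62971
P_0 = D_1/(1+r)^1 + D_2/(1+r)^2 + D_3/(1+r)^3 + D_4/(1+r)^4 + D_5/(1+r)^5 + TV/(1+r)^5
    = 25915.48791 + 26031.49278 + 26148.01692 + 26265.06266 + 26382.63232 + 280590.28749 = 411332.98008

411332.98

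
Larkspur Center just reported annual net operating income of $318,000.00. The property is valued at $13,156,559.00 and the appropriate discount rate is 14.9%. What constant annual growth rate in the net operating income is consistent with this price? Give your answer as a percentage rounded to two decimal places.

P = D₀(1+g)/(r−g) ⇒ P(r−g) = D₀(1+g) ⇒ g(P+D₀) = P·r − D₀
g = (P·r − D₀)/(P + D₀) = ($13,156,559.00×0.149 − $318,000.00) / ($13,156,559.00 + $318,000.00) = 0.121884

12.19%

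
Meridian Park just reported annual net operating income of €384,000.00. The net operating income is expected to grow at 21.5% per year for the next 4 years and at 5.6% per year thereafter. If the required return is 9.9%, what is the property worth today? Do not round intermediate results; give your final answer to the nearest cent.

D_1 = 466560.00000
D_2 = 566870.40000
D_3 = 688747.53600
D_4 = 836828.25624
Terminal value at year 4: TV = D_4×(1+g_2)/(r−g_2) = 883690.63859/0.043 = 20550945.08348
P_0 = D_1/(1+r)^1 + D_2/(1+r)^2 + D_3/(1+r)^3 + D_4/(1+r)^4 + TV/(1+r)^4
    = 424531.39217 + 469340.89308 + 518880.05923 + 573648.10915 + 14087730.30851 = 16074130.76214

€16074130.76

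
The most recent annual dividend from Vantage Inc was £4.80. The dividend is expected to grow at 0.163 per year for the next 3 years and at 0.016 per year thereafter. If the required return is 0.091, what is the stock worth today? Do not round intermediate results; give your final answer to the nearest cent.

D_1 = 5.58240
D_2 = 6.49233
D_3 = 7.55058
Terminal value at year 3: TV = D_3×(1+g_2)/(r−g_2) = 7.67139/0.075 = 102.28521
P_0 = D_1/(1+r)^1 + D_2/(1+r)^2 + D_3/(1+r)^3 + TV/(1+r)^3
    = 5.11677 + 5.45445 + 5.81442 + 78.76596 = 95.15160

£95.15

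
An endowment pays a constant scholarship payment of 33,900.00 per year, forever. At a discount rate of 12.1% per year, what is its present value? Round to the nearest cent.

280165.29

Level perpetuity: PV = C / r = 33,900.00 / 0.121 = 280,165.29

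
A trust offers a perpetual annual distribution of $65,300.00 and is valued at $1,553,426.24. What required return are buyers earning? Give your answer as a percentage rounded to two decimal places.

P = C/r ⇒ r = C/P = $65,300.00/$1,553,426.24 = 0.042036

4.20%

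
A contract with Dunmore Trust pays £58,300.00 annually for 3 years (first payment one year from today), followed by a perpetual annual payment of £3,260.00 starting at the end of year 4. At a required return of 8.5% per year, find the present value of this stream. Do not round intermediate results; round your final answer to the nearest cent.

PV of 3-year annuity: £58,300.00 × [1 − (1+0.085)^−3] / 0.085 = 148899.50425
Perpetuity value at year 3: £3,260.00 / 0.085 = 38352.94118
PV of perpetuity: 38352.94118 / (1+0.085)^3 = 30026.82825
Total PV = 148899.50425 + 30026.82825 = 178926.33250

£178926.33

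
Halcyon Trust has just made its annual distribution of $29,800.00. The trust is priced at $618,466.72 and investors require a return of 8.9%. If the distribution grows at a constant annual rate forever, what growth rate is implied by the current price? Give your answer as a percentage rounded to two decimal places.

3.89%

P = D₀(1+g)/(r−g) ⇒ P(r−g) = D₀(1+g) ⇒ g(P+D₀) = P·r − D₀
g = (P·r − D₀)/(P + D₀) = ($618,466.72×0.089 − $29,800.00) / ($618,466.72 + $29,800.00) = 0.038940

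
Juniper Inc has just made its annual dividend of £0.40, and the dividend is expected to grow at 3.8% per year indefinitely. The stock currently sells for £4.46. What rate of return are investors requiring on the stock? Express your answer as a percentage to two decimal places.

D₁ = £0.40 × 1.038 = £0.4152
P = D₁/(r − g) ⇒ r = D₁/P + g = £0.4152/£4.46 + 0.038 = 0.093094 + 0.038 = 0.131094

13.11%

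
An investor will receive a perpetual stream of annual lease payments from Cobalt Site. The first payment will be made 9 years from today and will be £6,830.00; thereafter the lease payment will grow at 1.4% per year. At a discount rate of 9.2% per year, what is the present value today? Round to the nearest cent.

£43305.69

Value at end of year 8: C₁ / (r − g) = £6,830.00 / (0.092 − 0.014) = £87,564.1026
Discount to today: PV = £87,564.1026 / (1 + 0.092)^8 = £87,564.1026 / 2.022000 = £43,305.69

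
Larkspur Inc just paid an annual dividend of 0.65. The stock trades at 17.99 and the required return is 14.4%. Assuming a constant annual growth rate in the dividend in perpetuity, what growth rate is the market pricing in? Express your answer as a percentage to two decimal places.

P = D₀(1+g)/(r−g) ⇒ P(r−g) = D₀(1+g) ⇒ g(P+D₀) = P·r − D₀
g = (P·r − D₀)/(P + D₀) = (17.99×0.144 − 0.65) / (17.99 + 0.65) = 0.104107

10.41%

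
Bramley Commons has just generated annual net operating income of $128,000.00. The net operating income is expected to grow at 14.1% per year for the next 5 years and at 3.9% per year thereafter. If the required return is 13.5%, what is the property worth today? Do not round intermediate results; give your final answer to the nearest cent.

D_1 = 146048.00000
D_2 = 166640.76800
D_3 = 190137.11629
D_4 = 216946.44968
D_5 = 247535.89909
Terminal value at year 5: TV = D_5×(1+g_2)/(r−g_2) = 257189.79915/0.096 = 2679060.40786
P_0 = D_1/(1+r)^1 + D_2/(1+r)^2 + D_3/(1+r)^3 + D_4/(1+r)^4 + D_5/(1+r)^5 + TV/(1+r)^5
    = 128676.65198 + 129356.88098 + 130040.70590 + 130728.14576 + 131419.21965 + 1422339.26272 = 2072560.86699

$2072560.87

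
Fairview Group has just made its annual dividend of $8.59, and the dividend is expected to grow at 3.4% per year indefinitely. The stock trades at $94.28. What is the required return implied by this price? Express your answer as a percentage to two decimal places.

12.82%

D₁ = $8.59 × 1.034 = $8.8821
P = D₁/(r − g) ⇒ r = D₁/P + g = $8.8821/$94.28 + 0.034 = 0.094209 + 0.034 = 0.128209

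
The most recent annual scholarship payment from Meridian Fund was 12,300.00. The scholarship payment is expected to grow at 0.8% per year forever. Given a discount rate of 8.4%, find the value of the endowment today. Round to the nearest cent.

D₁ = D₀ × (1 + g) = 12,300.00 × 1.008 = 12,398.4000
Growing perpetuity: P = D₁ / (r − g) = 12,398.4000 / (0.084 − 0.008) = 163,136.84

163136.84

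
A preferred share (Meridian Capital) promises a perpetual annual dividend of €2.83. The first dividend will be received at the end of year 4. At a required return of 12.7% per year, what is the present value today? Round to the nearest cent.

Value at end of year 3: C / r = €2.83 / 0.127 = €22.2835
Discount to today: PV = €22.2835 / (1 + 0.127)^3 = €22.2835 / 1.431435 = €15.57

€15.57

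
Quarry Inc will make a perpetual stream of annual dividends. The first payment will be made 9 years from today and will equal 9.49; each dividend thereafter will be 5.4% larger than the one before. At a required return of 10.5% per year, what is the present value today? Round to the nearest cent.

Value at end of year 8: C₁ / (r − g) = 9.49 / (0.105 − 0.054) = 186.0784
Discount to today: PV = 186.0784 / (1 + 0.105)^8 = 186.0784 / 2.222789 = 83.71

83.71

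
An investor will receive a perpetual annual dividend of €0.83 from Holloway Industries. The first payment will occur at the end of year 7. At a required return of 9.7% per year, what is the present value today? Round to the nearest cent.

€4.91

Value at end of year 6: C / r = €0.83 / 0.097 = €8.5567
Discount to today: PV = €8.5567 / (1 + 0.097)^6 = €8.5567 / 1.742769 = €4.91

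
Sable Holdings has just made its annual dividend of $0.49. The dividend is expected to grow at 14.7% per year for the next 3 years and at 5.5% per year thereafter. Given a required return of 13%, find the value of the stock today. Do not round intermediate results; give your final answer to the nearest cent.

D_1 = 0.56203
D_2 = 0.64465
D_3 = 0.73941
Terminal value at year 3: TV = D_3×(1+g_2)/(r−g_2) = 0.78008/0.075 = 10.40106
P_0 = D_1/(1+r)^1 + D_2/(1+r)^2 + D_3/(1+r)^3 + TV/(1+r)^3
    = 0.49737 + 0.50485 + 0.51245 + 7.20846 = 8.72313

$8.72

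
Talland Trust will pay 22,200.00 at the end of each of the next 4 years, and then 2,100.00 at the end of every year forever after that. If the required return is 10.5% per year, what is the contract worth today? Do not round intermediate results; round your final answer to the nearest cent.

83030.75

PV of 4-year annuity: 22,200.00 × [1 − (1+0.105)^−4] / 0.105 = 69616.05508
Perpetuity value at year 4: 2,100.00 / 0.105 = 20000.00000
PV of perpetuity: 20000.00000 / (1+0.105)^4 = 13414.69749
Total PV = 69616.05508 + 13414.69749 = 83030.75257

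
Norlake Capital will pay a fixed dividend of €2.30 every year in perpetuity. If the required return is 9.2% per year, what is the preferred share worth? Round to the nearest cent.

€25.00

Level perpetuity: PV = C / r = €2.30 / 0.092 = €25.00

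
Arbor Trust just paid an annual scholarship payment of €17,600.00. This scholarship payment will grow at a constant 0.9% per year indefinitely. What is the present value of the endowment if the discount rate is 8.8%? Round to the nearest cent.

€224789.87

D₁ = D₀ × (1 + g) = €17,600.00 × 1.009 = €17,758.4000
Growing perpetuity: P = D₁ / (r − g) = €17,758.4000 / (0.088 − 0.009) = €224,789.87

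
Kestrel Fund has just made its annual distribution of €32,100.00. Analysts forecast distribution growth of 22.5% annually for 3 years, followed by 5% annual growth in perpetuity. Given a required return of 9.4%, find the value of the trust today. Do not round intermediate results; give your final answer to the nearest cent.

D_1 = 39322.50000
D_2 = 48170.06250
D_3 = 59008.32656
Terminal value at year 3: TV = D_3×(1+g_2)/(r−g_2) = 61958.74289/0.044 = 1408153.24751
P_0 = D_1/(1+r)^1 + D_2/(1+r)^2 + D_3/(1+r)^3 + TV/(1+r)^3
    = 35943.78428 + 40247.83889 + 45067.27846 + 1075469.14505 = 1196728.04667

€1196728.05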